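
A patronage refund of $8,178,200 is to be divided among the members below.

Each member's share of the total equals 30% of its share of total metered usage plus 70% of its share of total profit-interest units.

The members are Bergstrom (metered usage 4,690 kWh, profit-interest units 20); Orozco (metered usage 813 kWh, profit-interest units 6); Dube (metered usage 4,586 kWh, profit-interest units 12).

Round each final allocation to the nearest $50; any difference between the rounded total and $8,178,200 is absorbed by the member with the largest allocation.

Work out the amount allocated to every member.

Bergstrom: $4,153,550 | Orozco: $1,101,600 | Dube: $2,923,050

Metered usage total 10,089; profit-interest units total 38.
Blended shares (30% metered usage + 70% profit-interest units): Bergstrom 0.5079; Orozco 0.1347; Dube 0.3574.
Proportional shares: Bergstrom 4,153,543.15; Orozco 1,101,613.02; Dube 2,923,043.83.
Rounded to nearest $50: Bergstrom $4,153,550; Orozco $1,101,600; Dube $2,923,050. Sum = $8,178,200.
Sum already equals the total — no adjustment.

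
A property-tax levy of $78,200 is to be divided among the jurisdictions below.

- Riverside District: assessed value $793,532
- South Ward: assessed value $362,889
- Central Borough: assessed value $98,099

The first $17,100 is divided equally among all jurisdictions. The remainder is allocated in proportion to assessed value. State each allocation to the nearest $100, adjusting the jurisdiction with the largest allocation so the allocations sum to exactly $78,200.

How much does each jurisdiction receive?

First tranche $17,100 split equally: $5,700 each.
Remainder $61,100 by assessed value (total 1,254,520): Riverside District 38,648.09 → $38,600; South Ward 17,674.10 → $17,700; Central Borough 4,777.80 → $4,800.
Totals: Riverside District $5,700 + $38,600 = $44,300; South Ward $5,700 + $17,700 = $23,400; Central Borough $5,700 + $4,800 = $10,500.

Riverside District: $44,300; South Ward: $23,400; Central Borough: $10,500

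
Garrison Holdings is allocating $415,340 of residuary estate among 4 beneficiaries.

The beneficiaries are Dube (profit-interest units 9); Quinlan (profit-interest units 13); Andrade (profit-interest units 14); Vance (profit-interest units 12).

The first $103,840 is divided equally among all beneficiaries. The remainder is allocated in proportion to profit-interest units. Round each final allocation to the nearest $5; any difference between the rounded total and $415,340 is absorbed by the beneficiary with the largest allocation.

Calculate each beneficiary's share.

Dube: $84,365 | Quinlan: $110,325 | Andrade: $116,815 | Vance: $103,835

$103,840 shared equally gives $25,960 per beneficiary.
Remainder $311,500 by profit-interest units (total 48): Dube 58,406.25 → $58,405; Quinlan 84,364.58 → $84,365; Andrade 90,854.17 → $90,855; Vance 77,875.00 → $77,875.
Totals: Dube $25,960 + $58,405 = $84,365; Quinlan $25,960 + $84,365 = $110,325; Andrade $25,960 + $90,855 = $116,815; Vance $25,960 + $77,875 = $103,835.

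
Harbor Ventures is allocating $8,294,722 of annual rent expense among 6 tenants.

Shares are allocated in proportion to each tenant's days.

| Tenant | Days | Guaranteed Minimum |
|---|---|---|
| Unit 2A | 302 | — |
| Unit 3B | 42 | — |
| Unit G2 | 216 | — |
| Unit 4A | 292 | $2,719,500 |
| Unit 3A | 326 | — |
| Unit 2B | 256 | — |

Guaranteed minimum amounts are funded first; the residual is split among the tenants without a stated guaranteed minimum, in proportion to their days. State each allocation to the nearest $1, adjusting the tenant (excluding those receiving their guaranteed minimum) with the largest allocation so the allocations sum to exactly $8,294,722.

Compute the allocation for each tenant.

Unit 2A: $1,474,358 | Unit 3B: $205,043 | Unit G2: $1,054,508 | Unit 4A: $2,719,500 | Unit 3A: $1,591,526 | Unit 2B: $1,249,787

Guaranteed amounts: Unit 4A $2,719,500. Residual $5,575,222.
Residual split over remaining days 1,142: Unit 2A 1,474,358.18 → $1,474,358; Unit 3B 205,043.19 → $205,043; Unit G2 1,054,507.84 → $1,054,508; Unit 3A 1,591,525.72 → $1,591,526; Unit 2B 1,249,787.07 → $1,249,787.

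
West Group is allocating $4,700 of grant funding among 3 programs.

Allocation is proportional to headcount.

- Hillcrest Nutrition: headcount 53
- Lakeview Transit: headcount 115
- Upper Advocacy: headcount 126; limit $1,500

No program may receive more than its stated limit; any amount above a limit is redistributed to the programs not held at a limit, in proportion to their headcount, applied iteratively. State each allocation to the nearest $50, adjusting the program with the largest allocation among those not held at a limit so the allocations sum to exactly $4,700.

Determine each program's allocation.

Hillcrest Nutrition: $1,000 | Lakeview Transit: $2,200 | Upper Advocacy: $1,500

Headcount total: 294.
Proportional shares (ignoring caps): Hillcrest Nutrition 847.28; Lakeview Transit 1,838.44; Upper Advocacy 2,014.29.
Held at cap: Upper Advocacy ($1,500); remaining pool $3,200 reallocated over remaining headcount 168.
Shares after redistribution: Hillcrest Nutrition 1,009.52 → $1,000; Lakeview Transit 2,190.48 → $2,200.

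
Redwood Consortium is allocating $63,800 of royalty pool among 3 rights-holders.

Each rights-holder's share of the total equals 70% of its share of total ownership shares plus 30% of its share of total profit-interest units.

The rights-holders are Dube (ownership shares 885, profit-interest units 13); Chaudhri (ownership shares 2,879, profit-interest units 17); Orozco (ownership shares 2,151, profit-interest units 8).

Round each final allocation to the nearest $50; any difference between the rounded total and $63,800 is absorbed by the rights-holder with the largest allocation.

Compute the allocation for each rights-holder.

Ownership shares total 5,915; profit-interest units total 38.
Combined weights (70% ownership shares + 30% profit-interest units): Dube 0.2074; Chaudhri 0.4749; Orozco 0.3177.
Raw shares: Dube 13,229.91; Chaudhri 30,299.93; Orozco 20,270.16.
At nearest $50: Dube $13,250; Chaudhri $30,300; Orozco $20,250. Sum = $63,800.
Sum already equals the total — no adjustment.

Dube: $13,250 | Chaudhri: $30,300 | Orozco: $20,250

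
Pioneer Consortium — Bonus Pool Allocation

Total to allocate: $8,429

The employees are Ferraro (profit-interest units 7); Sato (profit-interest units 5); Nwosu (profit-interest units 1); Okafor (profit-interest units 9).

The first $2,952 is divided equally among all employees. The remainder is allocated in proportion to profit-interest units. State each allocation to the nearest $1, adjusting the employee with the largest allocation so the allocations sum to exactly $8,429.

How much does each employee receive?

Ferraro: $2,481 · Sato: $1,983 · Nwosu: $987 · Okafor: $2,978

First tranche $2,952 split equally: $738 each.
Remainder $5,477 by profit-interest units (total 22): Ferraro 1,742.68 → $1,743; Sato 1,244.77 → $1,245; Nwosu 248.95 → $249; Okafor 2,240.59 → $2,241.
Rounding difference −$1 on remainder applied to Okafor.
Totals: Ferraro $738 + $1,743 = $2,481; Sato $738 + $1,245 = $1,983; Nwosu $738 + $249 = $987; Okafor $738 + $2,240 = $2,978.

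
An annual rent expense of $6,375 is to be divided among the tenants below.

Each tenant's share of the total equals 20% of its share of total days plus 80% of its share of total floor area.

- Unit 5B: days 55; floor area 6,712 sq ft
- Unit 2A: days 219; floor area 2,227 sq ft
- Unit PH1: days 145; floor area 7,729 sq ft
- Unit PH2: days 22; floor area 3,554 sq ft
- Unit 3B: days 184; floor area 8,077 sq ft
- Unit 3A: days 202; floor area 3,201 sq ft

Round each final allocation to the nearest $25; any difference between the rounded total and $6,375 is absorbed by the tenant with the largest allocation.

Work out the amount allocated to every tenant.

Unit 5B: $1,175 · Unit 2A: $700 · Unit PH1: $1,475 · Unit PH2: $600 · Unit 3B: $1,600 · Unit 3A: $825

Days total 827; floor area total 31,500.
Blended shares (20% days + 80% floor area): Unit 5B 0.1838; Unit 2A 0.1095; Unit PH1 0.2314; Unit PH2 0.0956; Unit 3B 0.2496; Unit 3A 0.1301.
Proportional shares: Unit 5B 1,171.50; Unit 2A 698.20; Unit PH1 1,474.91; Unit PH2 609.33; Unit 3B 1,591.38; Unit 3A 829.68.
After rounding ($25): Unit 5B $1,175; Unit 2A $700; Unit PH1 $1,475; Unit PH2 $600; Unit 3B $1,600; Unit 3A $825. Sum = $6,375.
Sum already equals the total — no adjustment.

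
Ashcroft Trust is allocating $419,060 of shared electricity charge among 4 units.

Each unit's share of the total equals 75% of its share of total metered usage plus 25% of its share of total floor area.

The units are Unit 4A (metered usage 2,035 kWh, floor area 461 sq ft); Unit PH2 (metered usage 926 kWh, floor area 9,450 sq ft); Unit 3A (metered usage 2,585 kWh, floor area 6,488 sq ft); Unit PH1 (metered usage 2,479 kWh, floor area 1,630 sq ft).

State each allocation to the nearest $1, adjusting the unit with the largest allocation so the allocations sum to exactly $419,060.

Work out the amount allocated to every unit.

Unit 4A: $82,379 | Unit PH2: $91,179 | Unit 3A: $138,941 | Unit PH1: $106,561

Metered usage total 8,025; floor area total 18,029.
Blended shares (75% metered usage + 25% floor area): Unit 4A 0.1966; Unit PH2 0.2176; Unit 3A 0.3316; Unit PH1 0.2543.
Unrounded shares: Unit 4A 82,378.56; Unit PH2 91,179.47; Unit 3A 138,941.42; Unit PH1 106,560.55.
At nearest $1: Unit 4A $82,379; Unit PH2 $91,179; Unit 3A $138,941; Unit PH1 $106,561. Sum = $419,060.
Rounded total matches; no reconciliation needed.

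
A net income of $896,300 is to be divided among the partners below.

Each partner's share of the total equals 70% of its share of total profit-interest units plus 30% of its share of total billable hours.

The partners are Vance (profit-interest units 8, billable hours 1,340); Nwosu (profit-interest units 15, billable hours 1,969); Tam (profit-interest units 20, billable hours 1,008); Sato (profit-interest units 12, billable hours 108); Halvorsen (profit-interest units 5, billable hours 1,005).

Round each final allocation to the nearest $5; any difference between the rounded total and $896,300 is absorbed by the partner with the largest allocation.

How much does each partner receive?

Vance: $150,010 · Nwosu: $254,355 · Tam: $259,055 · Sato: $130,830 · Halvorsen: $102,050

Totals — profit-interest units 60, billable hours 5,430.
Composite weights (70% profit-interest units + 30% billable hours): Vance 0.1674; Nwosu 0.2838; Tam 0.2890; Sato 0.1460; Halvorsen 0.1139.
Pro-rata amounts: Vance 150,010.58; Nwosu 254,356.07; Tam 259,052.16; Sato 130,830.09; Halvorsen 102,051.10.
Rounded to nearest $5: Vance $150,010; Nwosu $254,355; Tam $259,050; Sato $130,830; Halvorsen $102,050. Sum = $896,295.
Difference $896,300 − $896,295 = +$5 applied to largest allocation (Tam): Tam becomes $259,055.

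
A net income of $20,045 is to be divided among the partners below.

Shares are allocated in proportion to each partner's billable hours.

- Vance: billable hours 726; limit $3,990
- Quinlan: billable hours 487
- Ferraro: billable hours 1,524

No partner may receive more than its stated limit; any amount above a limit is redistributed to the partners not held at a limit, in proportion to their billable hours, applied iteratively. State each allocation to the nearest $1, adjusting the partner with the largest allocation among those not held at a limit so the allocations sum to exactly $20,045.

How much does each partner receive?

Vance: $3,990 | Quinlan: $3,888 | Ferraro: $12,167

Total billable hours = 2,737.
Proportional shares (ignoring caps): Vance 5,317.01; Quinlan 3,566.65; Ferraro 11,161.34.
Held at cap: Vance ($3,990); residual $16,055 reallocated over remaining billable hours 2,011.
Remaining shares: Quinlan 3,888.01 → $3,888; Ferraro 12,166.99 → $12,167.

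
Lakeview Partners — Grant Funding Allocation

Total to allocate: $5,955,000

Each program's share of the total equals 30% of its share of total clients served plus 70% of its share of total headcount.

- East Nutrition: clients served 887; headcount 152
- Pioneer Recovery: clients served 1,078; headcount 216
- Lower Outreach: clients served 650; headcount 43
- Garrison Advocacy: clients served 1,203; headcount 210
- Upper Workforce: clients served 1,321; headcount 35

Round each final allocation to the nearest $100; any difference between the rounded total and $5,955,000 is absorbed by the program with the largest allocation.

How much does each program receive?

Clients served total 5,139; headcount total 656.
Combined weights (30% clients served + 70% headcount): East Nutrition 0.2140; Pioneer Recovery 0.2934; Lower Outreach 0.0838; Garrison Advocacy 0.2943; Upper Workforce 0.1145.
Raw shares: East Nutrition 1,274,224.84; Pioneer Recovery 1,747,306.19; Lower Outreach 499,203.31; Garrison Advocacy 1,752,634.13; Upper Workforce 681,631.52.
At nearest $100: East Nutrition $1,274,200; Pioneer Recovery $1,747,300; Lower Outreach $499,200; Garrison Advocacy $1,752,600; Upper Workforce $681,600. Sum = $5,954,900.
Difference $5,955,000 − $5,954,900 = +$100 applied to largest allocation (Garrison Advocacy): Garrison Advocacy becomes $1,752,700.

East Nutrition: $1,274,200 · Pioneer Recovery: $1,747,300 · Lower Outreach: $499,200 · Garrison Advocacy: $1,752,700 · Upper Workforce: $681,600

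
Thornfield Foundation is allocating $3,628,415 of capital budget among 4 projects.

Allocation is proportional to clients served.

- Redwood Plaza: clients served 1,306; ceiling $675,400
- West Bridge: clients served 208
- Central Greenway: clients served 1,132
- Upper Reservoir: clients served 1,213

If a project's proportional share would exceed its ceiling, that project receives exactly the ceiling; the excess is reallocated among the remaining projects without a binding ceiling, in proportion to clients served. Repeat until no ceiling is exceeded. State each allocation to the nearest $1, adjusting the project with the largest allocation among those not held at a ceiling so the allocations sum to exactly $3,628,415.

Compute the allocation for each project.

Combined clients served = 3,859.
Proportional shares (ignoring caps): Redwood Plaza 1,227,963.20; West Bridge 195,571.47; Central Greenway 1,064,360.14; Upper Reservoir 1,140,520.19.
Cap binds for Redwood Plaza ($675,400); balance $2,953,015 reallocated over remaining clients served 2,553.
Redistributed shares: West Bridge 240,590.33 → $240,590; Central Greenway 1,309,366.62 → $1,309,367; Upper Reservoir 1,403,058.05 → $1,403,058.

Redwood Plaza: $675,400 · West Bridge: $240,590 · Central Greenway: $1,309,367 · Upper Reservoir: $1,403,058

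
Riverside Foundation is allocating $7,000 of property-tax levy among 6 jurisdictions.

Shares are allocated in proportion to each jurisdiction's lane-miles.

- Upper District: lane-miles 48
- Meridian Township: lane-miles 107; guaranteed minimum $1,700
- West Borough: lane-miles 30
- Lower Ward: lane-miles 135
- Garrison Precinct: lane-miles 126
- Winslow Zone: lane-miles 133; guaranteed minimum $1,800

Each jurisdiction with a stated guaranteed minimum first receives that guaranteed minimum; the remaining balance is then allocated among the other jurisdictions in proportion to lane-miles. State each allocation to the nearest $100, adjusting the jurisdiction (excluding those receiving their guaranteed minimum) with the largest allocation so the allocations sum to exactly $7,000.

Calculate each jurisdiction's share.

Guaranteed amounts: Meridian Township $1,700; Winslow Zone $1,800. Remaining pool $3,500.
Remaining pool split over remaining lane-miles 339: Upper District 495.58 → $500; West Borough 309.73 → $300; Lower Ward 1,393.81 → $1,400; Garrison Precinct 1,300.88 → $1,300.

Upper District: $500 | Meridian Township: $1,700 | West Borough: $300 | Lower Ward: $1,400 | Garrison Precinct: $1,300 | Winslow Zone: $1,800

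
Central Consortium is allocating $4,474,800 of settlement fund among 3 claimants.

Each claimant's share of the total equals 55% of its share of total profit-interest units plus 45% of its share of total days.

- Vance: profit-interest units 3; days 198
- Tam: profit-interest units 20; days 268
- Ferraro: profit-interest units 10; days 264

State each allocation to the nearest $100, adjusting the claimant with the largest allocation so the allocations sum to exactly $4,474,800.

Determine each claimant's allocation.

Vance: $769,900 | Tam: $2,230,900 | Ferraro: $1,474,000

Profit-interest units total 33; days total 730.
Combined weights (55% profit-interest units + 45% days): Vance 0.1721; Tam 0.4985; Ferraro 0.3294.
Proportional shares: Vance 769,910.79; Tam 2,230,861.48; Ferraro 1,474,027.73.
After rounding ($100): Vance $769,900; Tam $2,230,900; Ferraro $1,474,000. Sum = $4,474,800.
No rounding difference to absorb.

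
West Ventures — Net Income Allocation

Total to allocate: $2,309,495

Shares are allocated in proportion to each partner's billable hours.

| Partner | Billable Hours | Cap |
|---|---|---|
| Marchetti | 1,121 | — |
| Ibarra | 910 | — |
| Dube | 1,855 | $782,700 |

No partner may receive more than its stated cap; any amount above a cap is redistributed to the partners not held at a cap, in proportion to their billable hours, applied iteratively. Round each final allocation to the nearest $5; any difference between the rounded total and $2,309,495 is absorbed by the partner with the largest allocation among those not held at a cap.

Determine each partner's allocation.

Marchetti: $842,705 · Ibarra: $684,090 · Dube: $782,700

Billable hours total: 3,886.
Unconstrained shares: Marchetti 666,223.34; Ibarra 540,823.58; Dube 1,102,448.08.
Cap binds for Dube ($782,700); residual $1,526,795 reallocated over remaining billable hours 2,031.
Shares after redistribution: Marchetti 842,706.64 → $842,705; Ibarra 684,088.36 → $684,090.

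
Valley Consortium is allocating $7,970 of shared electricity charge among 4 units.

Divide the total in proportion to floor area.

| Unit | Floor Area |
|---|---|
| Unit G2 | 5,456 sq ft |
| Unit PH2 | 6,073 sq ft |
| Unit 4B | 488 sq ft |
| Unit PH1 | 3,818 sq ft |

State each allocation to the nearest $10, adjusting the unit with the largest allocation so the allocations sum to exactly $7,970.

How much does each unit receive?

Unit G2: $2,750; Unit PH2: $3,050; Unit 4B: $250; Unit PH1: $1,920

Combined floor area = 15,835.
Pro-rata amounts: Unit G2 5,456/15,835 × $7,970 = 2,746.09; Unit PH2 6,073/15,835 × $7,970 = 3,056.63; Unit 4B 488/15,835 × $7,970 = 245.62; Unit PH1 3,818/15,835 × $7,970 = 1,921.66.
Rounded to nearest $10: Unit G2 $2,750; Unit PH2 $3,060; Unit 4B $250; Unit PH1 $1,920. Sum = $7,980.
Difference $7,970 − $7,980 = −$10 applied to largest allocation (Unit PH2): Unit PH2 becomes $3,050.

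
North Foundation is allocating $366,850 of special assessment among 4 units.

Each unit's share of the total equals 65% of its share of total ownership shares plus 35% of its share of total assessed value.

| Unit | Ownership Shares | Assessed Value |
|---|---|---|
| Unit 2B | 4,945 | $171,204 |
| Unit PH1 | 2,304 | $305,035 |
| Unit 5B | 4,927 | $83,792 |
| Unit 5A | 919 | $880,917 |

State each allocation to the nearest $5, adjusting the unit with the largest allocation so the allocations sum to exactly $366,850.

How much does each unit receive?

Totals — ownership shares 13,095, assessed value 1,440,948.
Composite weights (65% ownership shares + 35% assessed value): Unit 2B 0.2870; Unit PH1 0.1885; Unit 5B 0.2649; Unit 5A 0.2596.
Raw shares: Unit 2B 105,300.99; Unit PH1 69,135.06; Unit 5B 97,184.26; Unit 5A 95,229.69.
At nearest $5: Unit 2B $105,300; Unit PH1 $69,135; Unit 5B $97,185; Unit 5A $95,230. Sum = $366,850.
Sum already equals the total — no adjustment.

Unit 2B: $105,300 | Unit PH1: $69,135 | Unit 5B: $97,185 | Unit 5A: $95,230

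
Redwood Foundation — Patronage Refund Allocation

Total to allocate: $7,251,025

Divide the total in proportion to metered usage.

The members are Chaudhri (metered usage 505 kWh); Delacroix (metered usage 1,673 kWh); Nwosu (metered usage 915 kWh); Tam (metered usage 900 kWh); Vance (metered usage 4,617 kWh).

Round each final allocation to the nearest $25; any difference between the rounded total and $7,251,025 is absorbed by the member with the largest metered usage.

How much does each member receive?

Metered usage total: 8,610.
Proportional shares: Chaudhri 505/8,610 × $7,251,025 = 425,292.41; Delacroix 1,673/8,610 × $7,251,025 = 1,408,939.00; Nwosu 915/8,610 × $7,251,025 = 770,579.31; Tam 900/8,610 × $7,251,025 = 757,946.86; Vance 4,617/8,610 × $7,251,025 = 3,888,267.41.
At nearest $25: Chaudhri $425,300; Delacroix $1,408,950; Nwosu $770,575; Tam $757,950; Vance $3,888,275. Sum = $7,251,050.
Difference $7,251,025 − $7,251,050 = −$25 applied to largest metered usage (Vance): Vance becomes $3,888,250.

Chaudhri: $425,300; Delacroix: $1,408,950; Nwosu: $770,575; Tam: $757,950; Vance: $3,888,250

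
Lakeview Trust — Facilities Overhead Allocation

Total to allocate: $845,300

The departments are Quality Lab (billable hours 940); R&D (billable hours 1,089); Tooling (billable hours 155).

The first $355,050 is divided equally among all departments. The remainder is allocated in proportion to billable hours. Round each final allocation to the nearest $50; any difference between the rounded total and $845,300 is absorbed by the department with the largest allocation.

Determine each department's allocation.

Quality Lab: $329,350 | R&D: $362,800 | Tooling: $153,150

$355,050 shared equally gives $118,350 per department.
Remainder $490,250 by billable hours (total 2,184): Quality Lab 211,005.04 → $211,000; R&D 244,451.58 → $244,450; Tooling 34,793.38 → $34,800.
Totals: Quality Lab $118,350 + $211,000 = $329,350; R&D $118,350 + $244,450 = $362,800; Tooling $118,350 + $34,800 = $153,150.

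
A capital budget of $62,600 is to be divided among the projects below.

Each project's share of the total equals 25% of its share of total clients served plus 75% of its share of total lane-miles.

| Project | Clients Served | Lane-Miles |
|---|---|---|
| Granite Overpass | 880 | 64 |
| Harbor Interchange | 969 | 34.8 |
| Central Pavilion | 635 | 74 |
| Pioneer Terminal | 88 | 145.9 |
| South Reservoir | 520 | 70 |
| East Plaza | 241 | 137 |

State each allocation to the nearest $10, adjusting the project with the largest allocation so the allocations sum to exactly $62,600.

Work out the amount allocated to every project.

Granite Overpass: $9,850 | Harbor Interchange: $7,660 | Central Pavilion: $9,590 | Pioneer Terminal: $13,440 | South Reservoir: $8,690 | East Plaza: $13,370

Totals — clients served 3,333, lane-miles 525.7.
Composite weights (25% clients served + 75% lane-miles): Granite Overpass 0.1573; Harbor Interchange 0.1223; Central Pavilion 0.1532; Pioneer Terminal 0.2148; South Reservoir 0.1389; East Plaza 0.2135.
Proportional shares: Granite Overpass 9,847.82; Harbor Interchange 7,657.88; Central Pavilion 9,590.53; Pioneer Terminal 13,443.46; South Reservoir 8,693.31; East Plaza 13,367.01.
At nearest $10: Granite Overpass $9,850; Harbor Interchange $7,660; Central Pavilion $9,590; Pioneer Terminal $13,440; South Reservoir $8,690; East Plaza $13,370. Sum = $62,600.
No rounding difference to absorb.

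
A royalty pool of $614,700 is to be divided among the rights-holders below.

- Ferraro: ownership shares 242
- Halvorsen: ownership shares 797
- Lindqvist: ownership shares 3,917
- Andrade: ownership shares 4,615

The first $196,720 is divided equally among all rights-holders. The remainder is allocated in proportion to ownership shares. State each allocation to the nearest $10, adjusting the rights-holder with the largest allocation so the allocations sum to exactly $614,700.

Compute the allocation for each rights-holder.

Ferraro: $59,750; Halvorsen: $83,990; Lindqvist: $220,240; Andrade: $250,720

$196,720 shared equally gives $49,180 per rights-holder.
Remainder $417,980 by ownership shares (total 9,571): Ferraro 10,568.50 → $10,570; Halvorsen 34,806.19 → $34,810; Lindqvist 171,061.30 → $171,060; Andrade 201,544.01 → $201,540.
Totals: Ferraro $49,180 + $10,570 = $59,750; Halvorsen $49,180 + $34,810 = $83,990; Lindqvist $49,180 + $171,060 = $220,240; Andrade $49,180 + $201,540 = $250,720.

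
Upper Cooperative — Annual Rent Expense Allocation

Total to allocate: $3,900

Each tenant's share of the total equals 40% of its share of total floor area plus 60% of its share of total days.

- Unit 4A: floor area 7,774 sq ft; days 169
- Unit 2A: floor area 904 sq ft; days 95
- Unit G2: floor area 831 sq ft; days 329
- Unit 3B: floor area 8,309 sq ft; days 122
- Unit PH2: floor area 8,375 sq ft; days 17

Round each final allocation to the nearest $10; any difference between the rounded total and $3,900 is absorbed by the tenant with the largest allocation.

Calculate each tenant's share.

Totals — floor area 26,193, days 732.
Composite weights (40% floor area + 60% days): Unit 4A 0.2572; Unit 2A 0.0917; Unit G2 0.2824; Unit 3B 0.2269; Unit PH2 0.1418.
Pro-rata amounts: Unit 4A 1,003.25; Unit 2A 357.53; Unit G2 1,101.21; Unit 3B 884.87; Unit PH2 553.14.
At nearest $10: Unit 4A $1,000; Unit 2A $360; Unit G2 $1,100; Unit 3B $880; Unit PH2 $550. Sum = $3,890.
Difference $3,900 − $3,890 = +$10 applied to largest allocation (Unit G2): Unit G2 becomes $1,110.

Unit 4A: $1,000 | Unit 2A: $360 | Unit G2: $1,110 | Unit 3B: $880 | Unit PH2: $550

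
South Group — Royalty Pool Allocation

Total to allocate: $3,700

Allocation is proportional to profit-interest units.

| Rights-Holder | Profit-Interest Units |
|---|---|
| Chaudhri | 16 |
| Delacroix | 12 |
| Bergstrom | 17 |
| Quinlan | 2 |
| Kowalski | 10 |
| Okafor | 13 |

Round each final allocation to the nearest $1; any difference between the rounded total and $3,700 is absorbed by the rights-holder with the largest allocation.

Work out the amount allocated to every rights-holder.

Chaudhri: $846; Delacroix: $634; Bergstrom: $898; Quinlan: $106; Kowalski: $529; Okafor: $687

Total profit-interest units = 70.
Unrounded shares: Chaudhri 16/70 × $3,700 = 845.71; Delacroix 12/70 × $3,700 = 634.29; Bergstrom 17/70 × $3,700 = 898.57; Quinlan 2/70 × $3,700 = 105.71; Kowalski 10/70 × $3,700 = 528.57; Okafor 13/70 × $3,700 = 687.14.
At nearest $1: Chaudhri $846; Delacroix $634; Bergstrom $899; Quinlan $106; Kowalski $529; Okafor $687. Sum = $3,701.
Difference $3,700 − $3,701 = −$1 applied to largest allocation (Bergstrom): Bergstrom becomes $898.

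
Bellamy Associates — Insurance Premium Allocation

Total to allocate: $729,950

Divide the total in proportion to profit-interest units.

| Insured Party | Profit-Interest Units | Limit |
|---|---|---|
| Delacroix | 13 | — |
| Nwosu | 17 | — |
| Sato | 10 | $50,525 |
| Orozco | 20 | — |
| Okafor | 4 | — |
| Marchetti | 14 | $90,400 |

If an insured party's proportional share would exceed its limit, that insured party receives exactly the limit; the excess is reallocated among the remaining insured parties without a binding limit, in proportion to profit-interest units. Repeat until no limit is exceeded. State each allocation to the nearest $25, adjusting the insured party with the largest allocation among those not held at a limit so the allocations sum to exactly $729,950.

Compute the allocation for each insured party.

Delacroix: $141,800 · Nwosu: $185,425 · Sato: $50,525 · Orozco: $218,175 · Okafor: $43,625 · Marchetti: $90,400

Total profit-interest units = 78.
Proportional shares (ignoring caps): Delacroix 121,658.33; Nwosu 159,091.67; Sato 93,583.33; Orozco 187,166.67; Okafor 37,433.33; Marchetti 131,016.67.
Held at cap: Sato ($50,525), Marchetti ($90,400); residual $589,025 reallocated over remaining profit-interest units 54.
Shares after redistribution: Delacroix 141,802.31 → $141,800; Nwosu 185,433.80 → $185,425; Orozco 218,157.41 → $218,150; Okafor 43,631.48 → $43,625.
Rounding difference +$25 applied to Orozco → $218,175.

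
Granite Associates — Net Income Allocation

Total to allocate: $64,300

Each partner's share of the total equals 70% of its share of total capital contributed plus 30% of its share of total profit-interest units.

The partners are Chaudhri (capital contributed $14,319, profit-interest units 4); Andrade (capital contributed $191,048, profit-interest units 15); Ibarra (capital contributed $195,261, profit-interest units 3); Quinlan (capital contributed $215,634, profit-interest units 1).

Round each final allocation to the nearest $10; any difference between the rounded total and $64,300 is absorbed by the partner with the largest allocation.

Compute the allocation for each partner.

Chaudhri: $4,400 | Andrade: $26,530 | Ibarra: $16,780 | Quinlan: $16,590

Capital contributed total 616,262; profit-interest units total 23.
Blended shares (70% capital contributed + 30% profit-interest units): Chaudhri 0.0684; Andrade 0.4127; Ibarra 0.2609; Quinlan 0.2580.
Pro-rata amounts: Chaudhri 4,400.60; Andrade 26,534.03; Ibarra 16,777.39; Quinlan 16,587.98.
At nearest $10: Chaudhri $4,400; Andrade $26,530; Ibarra $16,780; Quinlan $16,590. Sum = $64,300.
Sum already equals the total — no adjustment.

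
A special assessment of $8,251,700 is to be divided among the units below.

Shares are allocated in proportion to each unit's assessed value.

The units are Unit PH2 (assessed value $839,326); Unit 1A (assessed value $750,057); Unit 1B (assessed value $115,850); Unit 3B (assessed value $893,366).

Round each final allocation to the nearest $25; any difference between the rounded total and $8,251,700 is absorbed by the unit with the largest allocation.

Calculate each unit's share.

Unit PH2: $2,665,225 | Unit 1A: $2,381,750 | Unit 1B: $367,875 | Unit 3B: $2,836,850

Sum of assessed value: 2,598,599.
Raw shares: Unit PH2 839,326/2,598,599 × $8,251,700 = 2,665,230.90; Unit 1A 750,057/2,598,599 × $8,251,700 = 2,381,762.38; Unit 1B 115,850/2,598,599 × $8,251,700 = 367,874.94; Unit 3B 893,366/2,598,599 × $8,251,700 = 2,836,831.78.
Rounded to nearest $25: Unit PH2 $2,665,225; Unit 1A $2,381,750; Unit 1B $367,875; Unit 3B $2,836,825. Sum = $8,251,675.
Difference $8,251,700 − $8,251,675 = +$25 applied to largest allocation (Unit 3B): Unit 3B becomes $2,836,850.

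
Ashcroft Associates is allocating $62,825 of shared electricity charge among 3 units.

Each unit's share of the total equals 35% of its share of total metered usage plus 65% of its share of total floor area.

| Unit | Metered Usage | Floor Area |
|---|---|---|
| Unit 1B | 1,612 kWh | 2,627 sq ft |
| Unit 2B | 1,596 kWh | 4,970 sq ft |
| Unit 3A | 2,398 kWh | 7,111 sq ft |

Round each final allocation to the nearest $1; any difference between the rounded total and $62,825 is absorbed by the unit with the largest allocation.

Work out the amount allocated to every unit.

Totals — metered usage 5,606, floor area 14,708.
Blended shares (35% metered usage + 65% floor area): Unit 1B 0.2167; Unit 2B 0.3193; Unit 3A 0.4640.
Proportional shares: Unit 1B 13,616.62; Unit 2B 20,059.12; Unit 3A 29,149.26.
Rounded to nearest $1: Unit 1B $13,617; Unit 2B $20,059; Unit 3A $29,149. Sum = $62,825.
Sum already equals the total — no adjustment.

Unit 1B: $13,617; Unit 2B: $20,059; Unit 3A: $29,149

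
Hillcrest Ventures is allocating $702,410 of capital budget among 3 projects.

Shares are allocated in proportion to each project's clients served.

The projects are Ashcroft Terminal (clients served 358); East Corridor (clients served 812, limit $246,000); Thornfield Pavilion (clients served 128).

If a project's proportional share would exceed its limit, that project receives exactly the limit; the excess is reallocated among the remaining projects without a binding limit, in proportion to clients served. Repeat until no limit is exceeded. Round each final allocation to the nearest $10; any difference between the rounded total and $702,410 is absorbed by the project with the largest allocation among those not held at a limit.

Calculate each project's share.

Ashcroft Terminal: $336,200; East Corridor: $246,000; Thornfield Pavilion: $120,210

Combined clients served = 1,298.
Unconstrained shares: Ashcroft Terminal 193,730.96; East Corridor 439,412.11; Thornfield Pavilion 69,266.93.
Cap binds for East Corridor ($246,000); remaining pool $456,410 reallocated over remaining clients served 486.
Shares after redistribution: Ashcroft Terminal 336,203.25 → $336,200; Thornfield Pavilion 120,206.75 → $120,210.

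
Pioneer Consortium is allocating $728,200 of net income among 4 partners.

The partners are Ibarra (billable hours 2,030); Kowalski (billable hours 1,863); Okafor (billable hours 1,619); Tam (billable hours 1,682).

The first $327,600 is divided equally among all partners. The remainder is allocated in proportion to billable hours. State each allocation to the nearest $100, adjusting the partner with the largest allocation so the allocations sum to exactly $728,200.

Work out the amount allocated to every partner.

Ibarra: $194,900 | Kowalski: $185,600 | Okafor: $172,100 | Tam: $175,600

First tranche $327,600 split equally: $81,900 each.
Remainder $400,600 by billable hours (total 7,194): Ibarra 113,041.15 → $113,000; Kowalski 103,741.70 → $103,700; Okafor 90,154.49 → $90,200; Tam 93,662.66 → $93,700.
Totals: Ibarra $81,900 + $113,000 = $194,900; Kowalski $81,900 + $103,700 = $185,600; Okafor $81,900 + $90,200 = $172,100; Tam $81,900 + $93,700 = $175,600.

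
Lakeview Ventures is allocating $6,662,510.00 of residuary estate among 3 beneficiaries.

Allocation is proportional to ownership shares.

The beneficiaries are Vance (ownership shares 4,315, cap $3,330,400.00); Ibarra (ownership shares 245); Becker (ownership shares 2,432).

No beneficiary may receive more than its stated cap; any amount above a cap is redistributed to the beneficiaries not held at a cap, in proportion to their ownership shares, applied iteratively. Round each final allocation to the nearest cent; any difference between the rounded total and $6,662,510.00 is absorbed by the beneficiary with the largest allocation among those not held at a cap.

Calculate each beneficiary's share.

Vance: $3,330,400.00 · Ibarra: $304,955.90 · Becker: $3,027,154.10

Combined ownership shares = 6,992.
Proportional shares (ignoring caps): Vance 4,111,660.5621; Ibarra 233,454.6553; Becker 2,317,394.7826.
Capped: Vance ($3,330,400.00); residual $3,332,110.00 reallocated over remaining ownership shares 2,677.
Redistributed shares: Ibarra 304,955.9021 → $304,955.90; Becker 3,027,154.0979 → $3,027,154.10.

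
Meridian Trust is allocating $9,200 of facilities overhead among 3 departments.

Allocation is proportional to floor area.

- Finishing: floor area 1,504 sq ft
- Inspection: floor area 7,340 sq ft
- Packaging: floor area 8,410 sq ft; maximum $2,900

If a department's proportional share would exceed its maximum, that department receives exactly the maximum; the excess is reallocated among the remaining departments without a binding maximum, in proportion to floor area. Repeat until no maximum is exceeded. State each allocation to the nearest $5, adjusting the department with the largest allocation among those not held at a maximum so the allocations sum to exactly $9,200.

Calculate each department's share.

Total floor area = 17,254.
Proportional shares (ignoring caps): Finishing 801.95; Inspection 3,913.76; Packaging 4,484.29.
Cap binds for Packaging ($2,900); balance $6,300 reallocated over remaining floor area 8,844.
Shares after redistribution: Finishing 1,071.37 → $1,070; Inspection 5,228.63 → $5,230.

Finishing: $1,070 | Inspection: $5,230 | Packaging: $2,900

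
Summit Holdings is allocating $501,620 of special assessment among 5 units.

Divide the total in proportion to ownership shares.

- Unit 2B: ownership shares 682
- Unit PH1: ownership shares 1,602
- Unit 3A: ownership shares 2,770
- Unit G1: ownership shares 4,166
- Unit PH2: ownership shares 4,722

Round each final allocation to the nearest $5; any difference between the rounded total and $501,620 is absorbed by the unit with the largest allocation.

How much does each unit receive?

Unit 2B: $24,540 · Unit PH1: $57,640 · Unit 3A: $99,660 · Unit G1: $149,890 · Unit PH2: $169,890

Sum of ownership shares: 13,942.
Unrounded shares: Unit 2B 682/13,942 × $501,620 = 24,537.72; Unit PH1 1,602/13,942 × $501,620 = 57,638.45; Unit 3A 2,770/13,942 × $501,620 = 99,661.99; Unit G1 4,166/13,942 × $501,620 = 149,888.75; Unit PH2 4,722/13,942 × $501,620 = 169,893.10.
At nearest $5: Unit 2B $24,540; Unit PH1 $57,640; Unit 3A $99,660; Unit G1 $149,890; Unit PH2 $169,895. Sum = $501,625.
Difference $501,620 − $501,625 = −$5 applied to largest allocation (Unit PH2): Unit PH2 becomes $169,890.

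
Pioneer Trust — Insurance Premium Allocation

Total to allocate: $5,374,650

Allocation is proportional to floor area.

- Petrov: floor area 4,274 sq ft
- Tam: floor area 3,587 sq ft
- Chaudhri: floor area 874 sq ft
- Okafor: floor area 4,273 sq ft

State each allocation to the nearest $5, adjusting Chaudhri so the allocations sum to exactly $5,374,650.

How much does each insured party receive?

Total floor area = 13,008.
Unrounded shares: Petrov 4,274/13,008 × $5,374,650 = 1,765,932.82; Tam 3,587/13,008 × $5,374,650 = 1,482,077.92; Chaudhri 874/13,008 × $5,374,650 = 361,119.63; Okafor 4,273/13,008 × $5,374,650 = 1,765,519.64.
At nearest $5: Petrov $1,765,935; Tam $1,482,080; Chaudhri $361,120; Okafor $1,765,520. Sum = $5,374,655.
Difference $5,374,650 − $5,374,655 = −$5 applied to Chaudhri: Chaudhri becomes $361,115.

Petrov: $1,765,935 · Tam: $1,482,080 · Chaudhri: $361,115 · Okafor: $1,765,520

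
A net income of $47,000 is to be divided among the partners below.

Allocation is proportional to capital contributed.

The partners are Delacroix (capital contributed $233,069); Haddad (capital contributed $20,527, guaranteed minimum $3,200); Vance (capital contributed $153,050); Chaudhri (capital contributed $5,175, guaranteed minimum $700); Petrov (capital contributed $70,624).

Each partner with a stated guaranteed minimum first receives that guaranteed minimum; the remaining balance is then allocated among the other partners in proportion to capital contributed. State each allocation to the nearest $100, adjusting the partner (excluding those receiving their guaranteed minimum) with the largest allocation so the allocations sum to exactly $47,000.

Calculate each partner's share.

Delacroix: $22,000; Haddad: $3,200; Vance: $14,400; Chaudhri: $700; Petrov: $6,700

Fund the minimums — Haddad $3,200; Chaudhri $700. Residual $43,100.
Residual split over remaining capital contributed 456,743: Delacroix 21,993.27 → $22,000; Vance 14,442.38 → $14,400; Petrov 6,664.35 → $6,700.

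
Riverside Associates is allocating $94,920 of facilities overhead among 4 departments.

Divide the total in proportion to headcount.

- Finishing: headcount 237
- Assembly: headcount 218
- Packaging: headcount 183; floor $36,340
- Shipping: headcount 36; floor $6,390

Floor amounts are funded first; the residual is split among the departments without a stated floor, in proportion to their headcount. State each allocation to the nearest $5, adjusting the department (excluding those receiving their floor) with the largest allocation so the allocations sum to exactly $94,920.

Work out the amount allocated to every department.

Minimums first: Packaging $36,340; Shipping $6,390. Balance $52,190.
Balance split over remaining headcount 455: Finishing 27,184.68 → $27,185; Assembly 25,005.32 → $25,005.

Finishing: $27,185 | Assembly: $25,005 | Packaging: $36,340 | Shipping: $6,390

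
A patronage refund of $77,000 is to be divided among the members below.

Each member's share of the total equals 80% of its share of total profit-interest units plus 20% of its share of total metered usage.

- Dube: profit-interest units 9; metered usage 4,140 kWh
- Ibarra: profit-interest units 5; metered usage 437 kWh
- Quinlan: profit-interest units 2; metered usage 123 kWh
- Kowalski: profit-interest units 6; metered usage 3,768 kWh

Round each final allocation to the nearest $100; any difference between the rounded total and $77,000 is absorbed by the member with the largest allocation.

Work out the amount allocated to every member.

Profit-interest units total 22; metered usage total 8,468.
Combined weights (80% profit-interest units + 20% metered usage): Dube 0.4251; Ibarra 0.1921; Quinlan 0.0756; Kowalski 0.3072.
Proportional shares: Dube 32,729.05; Ibarra 14,794.73; Quinlan 5,823.69; Kowalski 23,652.53.
Rounded to nearest $100: Dube $32,700; Ibarra $14,800; Quinlan $5,800; Kowalski $23,700. Sum = $77,000.
Rounded total matches; no reconciliation needed.

Dube: $32,700 · Ibarra: $14,800 · Quinlan: $5,800 · Kowalski: $23,700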